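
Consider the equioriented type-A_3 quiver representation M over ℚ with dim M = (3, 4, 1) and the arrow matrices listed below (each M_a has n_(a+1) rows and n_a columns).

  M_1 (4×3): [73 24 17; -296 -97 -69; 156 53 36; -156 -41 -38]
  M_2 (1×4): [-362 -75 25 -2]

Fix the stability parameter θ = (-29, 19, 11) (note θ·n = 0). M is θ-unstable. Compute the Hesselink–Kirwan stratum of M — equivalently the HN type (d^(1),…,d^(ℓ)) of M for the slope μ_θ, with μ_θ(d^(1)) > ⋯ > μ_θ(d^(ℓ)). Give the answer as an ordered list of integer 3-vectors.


Interval decomposition of M: I[1,2]^2, I[1,3], I[2,2].
HN type (ℓ=3): μ^(1)=19; μ^(2)=15; μ^(3)=-29

((0, 3, 0); (0, 1, 1); (3, 0, 0))


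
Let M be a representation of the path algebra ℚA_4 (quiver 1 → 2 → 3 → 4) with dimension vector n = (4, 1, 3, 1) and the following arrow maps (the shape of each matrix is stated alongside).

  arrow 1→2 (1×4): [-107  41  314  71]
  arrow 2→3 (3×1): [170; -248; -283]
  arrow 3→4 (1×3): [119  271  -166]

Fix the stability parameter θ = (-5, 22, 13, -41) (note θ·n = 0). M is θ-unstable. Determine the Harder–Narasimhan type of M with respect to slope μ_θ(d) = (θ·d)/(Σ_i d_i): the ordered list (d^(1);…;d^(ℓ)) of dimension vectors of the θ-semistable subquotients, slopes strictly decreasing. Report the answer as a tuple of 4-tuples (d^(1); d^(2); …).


Interval decomposition of M: I[1,1]^3, I[1,3], I[3,3], I[3,4].
HN type (ℓ=4): μ^(1)=35/2; μ^(2)=13; μ^(3)=-5; μ^(4)=-14

((0, 1, 1, 0); (0, 0, 1, 0); (4, 0, 0, 0); (0, 0, 1, 1))


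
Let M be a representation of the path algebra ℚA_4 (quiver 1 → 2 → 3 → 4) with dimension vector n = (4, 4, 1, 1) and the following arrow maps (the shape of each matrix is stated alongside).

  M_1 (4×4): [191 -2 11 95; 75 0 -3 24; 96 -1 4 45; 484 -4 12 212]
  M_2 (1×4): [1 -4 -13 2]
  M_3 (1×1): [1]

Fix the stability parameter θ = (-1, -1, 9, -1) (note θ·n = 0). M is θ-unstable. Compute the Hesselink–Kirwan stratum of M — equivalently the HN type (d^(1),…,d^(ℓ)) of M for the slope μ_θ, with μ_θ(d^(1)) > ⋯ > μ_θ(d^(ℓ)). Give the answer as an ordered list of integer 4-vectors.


Via rank(M_{q-1}∘⋯∘M_p): M ≅ I[1,1], I[1,2]^2, I[1,4], I[2,2].
μ_θ-semistable layers: μ^(1)=4; μ^(2)=-1

((0, 0, 1, 1); (4, 4, 0, 0))


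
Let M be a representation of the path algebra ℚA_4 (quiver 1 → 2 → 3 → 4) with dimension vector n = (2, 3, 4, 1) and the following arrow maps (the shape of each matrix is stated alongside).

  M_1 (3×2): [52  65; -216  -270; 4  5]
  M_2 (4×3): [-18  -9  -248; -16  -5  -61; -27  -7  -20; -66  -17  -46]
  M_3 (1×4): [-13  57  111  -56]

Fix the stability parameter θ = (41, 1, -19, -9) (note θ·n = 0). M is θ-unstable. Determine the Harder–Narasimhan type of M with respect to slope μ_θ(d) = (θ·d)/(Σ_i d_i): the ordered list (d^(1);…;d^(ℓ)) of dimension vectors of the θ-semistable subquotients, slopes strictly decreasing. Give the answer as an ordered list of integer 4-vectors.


Interval decomposition of M: I[1,1], I[1,4], I[2,3]^2, I[3,3].
HN type (ℓ=4): μ^(1)=41; μ^(2)=7/2; μ^(3)=-9; μ^(4)=-19

((1, 0, 0, 0); (1, 1, 1, 1); (0, 2, 2, 0); (0, 0, 1, 0))


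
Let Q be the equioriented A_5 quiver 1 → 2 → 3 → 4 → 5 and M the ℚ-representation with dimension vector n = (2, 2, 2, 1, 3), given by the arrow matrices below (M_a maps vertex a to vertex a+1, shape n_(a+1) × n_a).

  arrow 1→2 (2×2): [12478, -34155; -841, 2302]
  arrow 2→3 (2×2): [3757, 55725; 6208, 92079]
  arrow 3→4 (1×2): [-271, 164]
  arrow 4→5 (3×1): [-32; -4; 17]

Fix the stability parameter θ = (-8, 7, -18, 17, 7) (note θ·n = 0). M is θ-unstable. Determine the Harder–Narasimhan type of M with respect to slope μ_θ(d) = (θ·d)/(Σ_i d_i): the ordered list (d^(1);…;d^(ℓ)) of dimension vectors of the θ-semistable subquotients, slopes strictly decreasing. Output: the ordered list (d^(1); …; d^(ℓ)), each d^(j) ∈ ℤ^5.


Via rank(M_{q-1}∘⋯∘M_p): M ≅ I[1,3], I[1,5], I[5,5]^2.
μ_θ-semistable layers: μ^(1)=12; μ^(2)=7; μ^(3)=-11/2; μ^(4)=-8

((0, 0, 0, 1, 1); (0, 0, 0, 0, 2); (0, 2, 2, 0, 0); (2, 0, 0, 0, 0))


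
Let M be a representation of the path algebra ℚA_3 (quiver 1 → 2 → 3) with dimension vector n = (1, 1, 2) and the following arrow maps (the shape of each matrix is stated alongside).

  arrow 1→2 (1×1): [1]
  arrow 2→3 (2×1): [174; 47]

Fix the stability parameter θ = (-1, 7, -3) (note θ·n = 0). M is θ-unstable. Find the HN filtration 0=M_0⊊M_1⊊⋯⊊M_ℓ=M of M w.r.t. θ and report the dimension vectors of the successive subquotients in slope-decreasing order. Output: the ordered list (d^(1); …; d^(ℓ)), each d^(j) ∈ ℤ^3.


Via rank(M_{q-1}∘⋯∘M_p): M ≅ I[1,3], I[3,3].
μ_θ-semistable layers: μ^(1)=2; μ^(2)=-1; μ^(3)=-3

((0, 1, 1); (1, 0, 0); (0, 0, 1))


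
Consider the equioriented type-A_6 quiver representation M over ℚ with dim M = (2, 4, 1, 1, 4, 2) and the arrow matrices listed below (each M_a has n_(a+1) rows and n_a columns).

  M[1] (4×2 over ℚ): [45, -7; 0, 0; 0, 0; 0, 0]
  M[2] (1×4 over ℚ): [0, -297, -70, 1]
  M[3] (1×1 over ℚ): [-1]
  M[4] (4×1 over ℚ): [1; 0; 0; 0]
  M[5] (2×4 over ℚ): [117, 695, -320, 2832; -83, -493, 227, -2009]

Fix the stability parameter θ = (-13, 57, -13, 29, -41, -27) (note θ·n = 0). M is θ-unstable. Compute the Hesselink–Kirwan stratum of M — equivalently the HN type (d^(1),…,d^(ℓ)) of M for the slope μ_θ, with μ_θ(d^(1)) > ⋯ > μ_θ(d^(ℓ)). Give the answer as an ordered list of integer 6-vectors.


Via rank(M_{q-1}∘⋯∘M_p): M ≅ I[1,1], I[1,2], I[2,2]^2, I[2,6], I[5,5]^2, I[5,6].
μ_θ-semistable layers: μ^(1)=57; μ^(2)=1; μ^(3)=-13; μ^(4)=-27; μ^(5)=-41

((0, 3, 0, 0, 0, 0); (0, 1, 1, 1, 1, 1); (2, 0, 0, 0, 0, 0); (0, 0, 0, 0, 0, 1); (0, 0, 0, 0, 3, 0))


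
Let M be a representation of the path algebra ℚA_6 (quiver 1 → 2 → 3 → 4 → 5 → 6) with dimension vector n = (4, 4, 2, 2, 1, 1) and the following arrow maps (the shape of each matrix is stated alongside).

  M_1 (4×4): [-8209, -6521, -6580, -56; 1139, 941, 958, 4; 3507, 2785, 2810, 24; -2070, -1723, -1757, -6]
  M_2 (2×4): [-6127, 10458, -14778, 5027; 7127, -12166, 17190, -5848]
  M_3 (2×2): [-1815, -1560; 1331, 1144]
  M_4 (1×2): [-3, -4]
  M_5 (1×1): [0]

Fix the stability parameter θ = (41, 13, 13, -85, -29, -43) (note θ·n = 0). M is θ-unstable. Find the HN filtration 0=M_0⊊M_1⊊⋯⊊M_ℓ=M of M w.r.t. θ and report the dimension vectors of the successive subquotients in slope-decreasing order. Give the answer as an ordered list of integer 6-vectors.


Via rank(M_{q-1}∘⋯∘M_p): M ≅ I[1,1], I[1,2], I[1,3], I[1,5], I[2,2], I[4,4], I[6,6].
μ_θ-semistable layers: μ^(1)=41; μ^(2)=27; μ^(3)=67/3; μ^(4)=13; μ^(5)=-47/5; μ^(6)=-43; μ^(7)=-85

((1, 0, 0, 0, 0, 0); (1, 1, 0, 0, 0, 0); (1, 1, 1, 0, 0, 0); (0, 1, 0, 0, 0, 0); (1, 1, 1, 1, 1, 0); (0, 0, 0, 0, 0, 1); (0, 0, 0, 1, 0, 0))


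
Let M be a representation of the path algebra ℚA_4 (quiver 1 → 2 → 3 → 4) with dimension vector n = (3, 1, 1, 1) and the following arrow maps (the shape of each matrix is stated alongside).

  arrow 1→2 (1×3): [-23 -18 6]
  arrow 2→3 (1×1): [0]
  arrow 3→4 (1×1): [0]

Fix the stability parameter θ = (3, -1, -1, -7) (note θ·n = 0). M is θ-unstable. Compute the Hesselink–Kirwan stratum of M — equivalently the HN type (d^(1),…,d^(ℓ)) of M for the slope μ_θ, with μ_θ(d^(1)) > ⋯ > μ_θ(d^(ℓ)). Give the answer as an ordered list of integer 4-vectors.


Barcode: M ≅ I[1,1]^2, I[1,2], I[3,3], I[4,4]. HN layers by μ_θ (4 steps, strictly decreasing):
  μ^(1)=3; μ^(2)=1; μ^(3)=-1; μ^(4)=-7

((2, 0, 0, 0); (1, 1, 0, 0); (0, 0, 1, 0); (0, 0, 0, 1))


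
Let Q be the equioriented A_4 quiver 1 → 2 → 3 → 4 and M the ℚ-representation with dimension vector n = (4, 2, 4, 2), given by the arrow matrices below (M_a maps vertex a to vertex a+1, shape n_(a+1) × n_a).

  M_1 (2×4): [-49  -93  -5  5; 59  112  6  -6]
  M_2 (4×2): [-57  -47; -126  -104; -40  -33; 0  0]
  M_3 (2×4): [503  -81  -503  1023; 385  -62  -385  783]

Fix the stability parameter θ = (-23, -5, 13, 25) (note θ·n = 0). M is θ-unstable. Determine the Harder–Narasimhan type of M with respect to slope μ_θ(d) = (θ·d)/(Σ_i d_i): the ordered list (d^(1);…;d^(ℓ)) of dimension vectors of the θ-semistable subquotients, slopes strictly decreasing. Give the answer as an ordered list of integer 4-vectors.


Via rank(M_{q-1}∘⋯∘M_p): M ≅ I[1,1]^2, I[1,4]^2, I[3,3]^2.
μ_θ-semistable layers: μ^(1)=25; μ^(2)=13; μ^(3)=-5; μ^(4)=-23

((0, 0, 0, 2); (0, 0, 4, 0); (0, 2, 0, 0); (4, 0, 0, 0))


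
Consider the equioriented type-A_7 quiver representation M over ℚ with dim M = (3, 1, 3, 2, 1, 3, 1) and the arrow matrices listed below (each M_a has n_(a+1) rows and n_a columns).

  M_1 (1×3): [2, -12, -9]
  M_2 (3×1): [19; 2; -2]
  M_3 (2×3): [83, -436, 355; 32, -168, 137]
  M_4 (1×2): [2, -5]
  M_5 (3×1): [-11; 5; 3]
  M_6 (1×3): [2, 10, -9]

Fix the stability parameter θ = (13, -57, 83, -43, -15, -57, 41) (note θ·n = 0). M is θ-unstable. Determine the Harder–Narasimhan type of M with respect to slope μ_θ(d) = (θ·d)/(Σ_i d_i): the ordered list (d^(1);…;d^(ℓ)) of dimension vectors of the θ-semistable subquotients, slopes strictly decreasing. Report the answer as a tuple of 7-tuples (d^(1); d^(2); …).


Interval decomposition of M: I[1,1]^2, I[1,4], I[3,3], I[3,7], I[6,6]^2.
HN type (ℓ=7): μ^(1)=83; μ^(2)=41; μ^(3)=20; μ^(4)=13; μ^(5)=-8; μ^(6)=-22; μ^(7)=-57

((0, 0, 1, 0, 0, 0, 0); (0, 0, 0, 0, 0, 0, 1); (0, 0, 1, 1, 0, 0, 0); (2, 0, 0, 0, 0, 0, 0); (0, 0, 1, 1, 1, 1, 0); (1, 1, 0, 0, 0, 0, 0); (0, 0, 0, 0, 0, 2, 0))


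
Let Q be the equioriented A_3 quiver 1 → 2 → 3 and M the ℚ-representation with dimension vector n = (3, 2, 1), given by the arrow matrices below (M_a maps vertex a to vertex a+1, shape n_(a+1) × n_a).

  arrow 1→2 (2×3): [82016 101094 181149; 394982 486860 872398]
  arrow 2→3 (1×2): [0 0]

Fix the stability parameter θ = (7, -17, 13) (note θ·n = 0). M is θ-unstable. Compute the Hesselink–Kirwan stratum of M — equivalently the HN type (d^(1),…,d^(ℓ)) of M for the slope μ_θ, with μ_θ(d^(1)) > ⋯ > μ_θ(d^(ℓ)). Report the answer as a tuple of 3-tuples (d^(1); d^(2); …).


Via rank(M_{q-1}∘⋯∘M_p): M ≅ I[1,1], I[1,2]^2, I[3,3].
μ_θ-semistable layers: μ^(1)=13; μ^(2)=7; μ^(3)=-5

((0, 0, 1); (1, 0, 0); (2, 2, 0))


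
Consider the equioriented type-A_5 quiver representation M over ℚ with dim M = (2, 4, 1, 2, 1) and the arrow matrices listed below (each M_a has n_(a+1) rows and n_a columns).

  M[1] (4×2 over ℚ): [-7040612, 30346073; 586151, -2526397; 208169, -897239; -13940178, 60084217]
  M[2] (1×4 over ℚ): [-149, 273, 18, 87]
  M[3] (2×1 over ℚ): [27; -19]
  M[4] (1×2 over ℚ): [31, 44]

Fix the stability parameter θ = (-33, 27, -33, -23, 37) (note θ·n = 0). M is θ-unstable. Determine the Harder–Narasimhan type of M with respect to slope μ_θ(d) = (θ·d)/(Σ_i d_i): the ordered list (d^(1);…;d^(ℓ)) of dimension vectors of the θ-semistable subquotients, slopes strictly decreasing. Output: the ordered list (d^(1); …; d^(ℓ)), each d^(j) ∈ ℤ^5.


Interval decomposition of M: I[1,2], I[1,5], I[2,2]^2, I[4,4].
HN type (ℓ=5): μ^(1)=37; μ^(2)=27; μ^(3)=-29/3; μ^(4)=-23; μ^(5)=-33

((0, 0, 0, 0, 1); (0, 3, 0, 0, 0); (0, 1, 1, 1, 0); (0, 0, 0, 1, 0); (2, 0, 0, 0, 0))


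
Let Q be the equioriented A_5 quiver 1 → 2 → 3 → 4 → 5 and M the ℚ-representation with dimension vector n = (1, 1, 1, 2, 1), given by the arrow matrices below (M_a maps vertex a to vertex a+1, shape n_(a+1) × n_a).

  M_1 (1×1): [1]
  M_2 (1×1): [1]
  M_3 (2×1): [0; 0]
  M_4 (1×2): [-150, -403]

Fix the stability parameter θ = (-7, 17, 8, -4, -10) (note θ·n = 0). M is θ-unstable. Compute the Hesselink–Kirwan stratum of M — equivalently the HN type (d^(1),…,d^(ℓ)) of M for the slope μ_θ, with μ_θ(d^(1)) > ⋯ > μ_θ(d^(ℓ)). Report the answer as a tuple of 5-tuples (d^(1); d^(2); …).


Barcode: M ≅ I[1,3], I[4,4], I[4,5]. HN layers by μ_θ (3 steps, strictly decreasing):
  μ^(1)=25/2; μ^(2)=-4; μ^(3)=-7

((0, 1, 1, 0, 0); (0, 0, 0, 1, 0); (1, 0, 0, 1, 1))


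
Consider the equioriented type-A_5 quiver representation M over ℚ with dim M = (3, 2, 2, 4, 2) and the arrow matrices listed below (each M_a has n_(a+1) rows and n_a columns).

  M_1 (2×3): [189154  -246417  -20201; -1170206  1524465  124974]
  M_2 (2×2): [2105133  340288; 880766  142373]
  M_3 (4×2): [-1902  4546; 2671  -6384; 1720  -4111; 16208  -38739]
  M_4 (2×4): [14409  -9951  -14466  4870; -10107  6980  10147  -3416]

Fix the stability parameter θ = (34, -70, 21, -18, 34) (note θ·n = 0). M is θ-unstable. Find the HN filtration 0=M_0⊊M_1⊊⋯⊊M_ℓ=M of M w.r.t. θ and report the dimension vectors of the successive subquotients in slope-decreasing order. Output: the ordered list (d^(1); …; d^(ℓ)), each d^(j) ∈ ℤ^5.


Interval decomposition of M: I[1,1], I[1,5]^2, I[4,4]^2.
HN type (ℓ=3): μ^(1)=34; μ^(2)=3/2; μ^(3)=-18

((1, 0, 0, 0, 2); (0, 0, 2, 2, 0); (2, 2, 0, 2, 0))


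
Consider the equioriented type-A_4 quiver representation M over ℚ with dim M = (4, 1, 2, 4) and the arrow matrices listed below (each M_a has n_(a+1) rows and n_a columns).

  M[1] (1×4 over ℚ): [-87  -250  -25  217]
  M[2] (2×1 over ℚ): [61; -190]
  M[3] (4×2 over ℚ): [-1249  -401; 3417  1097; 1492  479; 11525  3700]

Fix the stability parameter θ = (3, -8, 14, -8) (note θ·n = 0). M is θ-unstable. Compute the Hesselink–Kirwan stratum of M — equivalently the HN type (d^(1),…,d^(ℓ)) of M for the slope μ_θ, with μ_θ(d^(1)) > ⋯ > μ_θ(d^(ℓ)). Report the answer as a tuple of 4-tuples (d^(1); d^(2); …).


Barcode: M ≅ I[1,1]^3, I[1,4], I[3,4], I[4,4]^2. HN layers by μ_θ (3 steps, strictly decreasing):
  μ^(1)=3; μ^(2)=-5/2; μ^(3)=-8

((3, 0, 2, 2); (1, 1, 0, 0); (0, 0, 0, 2))


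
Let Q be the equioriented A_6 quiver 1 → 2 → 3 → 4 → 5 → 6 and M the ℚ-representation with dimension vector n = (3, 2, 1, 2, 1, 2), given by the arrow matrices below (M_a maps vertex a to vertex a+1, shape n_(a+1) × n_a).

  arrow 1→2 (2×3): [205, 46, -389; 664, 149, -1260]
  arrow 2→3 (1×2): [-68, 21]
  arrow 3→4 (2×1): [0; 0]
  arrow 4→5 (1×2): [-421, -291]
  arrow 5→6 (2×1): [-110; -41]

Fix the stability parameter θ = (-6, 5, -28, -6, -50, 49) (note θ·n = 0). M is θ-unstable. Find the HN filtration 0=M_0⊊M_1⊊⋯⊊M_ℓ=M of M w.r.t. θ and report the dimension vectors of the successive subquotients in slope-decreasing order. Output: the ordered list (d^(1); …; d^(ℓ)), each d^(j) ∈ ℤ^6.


Barcode: M ≅ I[1,1], I[1,2], I[1,3], I[4,4], I[4,6], I[6,6]. HN layers by μ_θ (5 steps, strictly decreasing):
  μ^(1)=49; μ^(2)=5; μ^(3)=-6; μ^(4)=-29/3; μ^(5)=-28

((0, 0, 0, 0, 0, 2); (0, 1, 0, 0, 0, 0); (2, 0, 0, 1, 0, 0); (1, 1, 1, 0, 0, 0); (0, 0, 0, 1, 1, 0))


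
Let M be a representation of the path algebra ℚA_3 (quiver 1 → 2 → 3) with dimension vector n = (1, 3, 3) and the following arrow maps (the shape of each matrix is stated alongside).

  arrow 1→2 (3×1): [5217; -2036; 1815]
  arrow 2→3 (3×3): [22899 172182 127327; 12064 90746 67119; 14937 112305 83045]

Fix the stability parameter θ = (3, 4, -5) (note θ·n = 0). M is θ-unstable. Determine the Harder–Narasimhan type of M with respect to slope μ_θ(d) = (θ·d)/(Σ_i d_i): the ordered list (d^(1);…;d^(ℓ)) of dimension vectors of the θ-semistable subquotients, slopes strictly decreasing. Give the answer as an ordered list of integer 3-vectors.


Barcode: M ≅ I[1,3], I[2,3]^2. HN layers by μ_θ (2 steps, strictly decreasing):
  μ^(1)=2/3; μ^(2)=-1/2

((1, 1, 1); (0, 2, 2))


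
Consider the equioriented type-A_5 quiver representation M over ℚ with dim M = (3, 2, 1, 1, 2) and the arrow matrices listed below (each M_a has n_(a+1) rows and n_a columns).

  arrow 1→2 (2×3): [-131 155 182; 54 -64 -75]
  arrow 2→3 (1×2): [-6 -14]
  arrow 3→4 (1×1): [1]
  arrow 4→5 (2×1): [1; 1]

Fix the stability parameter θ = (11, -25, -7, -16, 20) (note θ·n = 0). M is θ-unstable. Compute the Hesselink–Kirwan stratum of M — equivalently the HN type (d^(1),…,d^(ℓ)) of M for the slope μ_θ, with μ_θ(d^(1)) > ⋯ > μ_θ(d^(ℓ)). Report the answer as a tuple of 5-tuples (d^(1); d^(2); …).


Interval decomposition of M: I[1,1], I[1,2], I[1,5], I[5,5].
HN type (ℓ=4): μ^(1)=20; μ^(2)=11; μ^(3)=-7; μ^(4)=-37/4

((0, 0, 0, 0, 2); (1, 0, 0, 0, 0); (1, 1, 0, 0, 0); (1, 1, 1, 1, 0))


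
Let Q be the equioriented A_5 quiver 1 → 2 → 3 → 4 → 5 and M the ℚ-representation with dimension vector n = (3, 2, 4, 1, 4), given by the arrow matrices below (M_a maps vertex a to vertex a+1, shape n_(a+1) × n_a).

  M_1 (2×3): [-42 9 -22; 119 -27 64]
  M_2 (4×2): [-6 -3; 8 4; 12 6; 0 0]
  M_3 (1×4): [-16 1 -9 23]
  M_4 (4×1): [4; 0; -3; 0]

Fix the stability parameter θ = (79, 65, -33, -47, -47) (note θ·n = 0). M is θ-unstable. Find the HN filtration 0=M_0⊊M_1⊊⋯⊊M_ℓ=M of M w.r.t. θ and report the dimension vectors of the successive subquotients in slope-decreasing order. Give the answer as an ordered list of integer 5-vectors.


Interval decomposition of M: I[1,1], I[1,2], I[1,5], I[3,3]^3, I[5,5]^3.
HN type (ℓ=5): μ^(1)=79; μ^(2)=72; μ^(3)=17/5; μ^(4)=-33; μ^(5)=-47

((1, 0, 0, 0, 0); (1, 1, 0, 0, 0); (1, 1, 1, 1, 1); (0, 0, 3, 0, 0); (0, 0, 0, 0, 3))


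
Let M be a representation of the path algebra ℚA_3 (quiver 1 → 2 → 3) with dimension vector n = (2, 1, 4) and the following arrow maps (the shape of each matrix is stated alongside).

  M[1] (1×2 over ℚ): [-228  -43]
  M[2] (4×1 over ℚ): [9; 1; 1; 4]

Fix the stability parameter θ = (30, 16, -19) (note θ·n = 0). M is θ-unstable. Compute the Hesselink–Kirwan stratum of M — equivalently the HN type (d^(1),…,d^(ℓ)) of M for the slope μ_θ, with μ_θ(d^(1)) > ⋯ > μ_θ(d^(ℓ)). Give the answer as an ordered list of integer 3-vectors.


Interval decomposition of M: I[1,1], I[1,3], I[3,3]^3.
HN type (ℓ=3): μ^(1)=30; μ^(2)=9; μ^(3)=-19

((1, 0, 0); (1, 1, 1); (0, 0, 3))


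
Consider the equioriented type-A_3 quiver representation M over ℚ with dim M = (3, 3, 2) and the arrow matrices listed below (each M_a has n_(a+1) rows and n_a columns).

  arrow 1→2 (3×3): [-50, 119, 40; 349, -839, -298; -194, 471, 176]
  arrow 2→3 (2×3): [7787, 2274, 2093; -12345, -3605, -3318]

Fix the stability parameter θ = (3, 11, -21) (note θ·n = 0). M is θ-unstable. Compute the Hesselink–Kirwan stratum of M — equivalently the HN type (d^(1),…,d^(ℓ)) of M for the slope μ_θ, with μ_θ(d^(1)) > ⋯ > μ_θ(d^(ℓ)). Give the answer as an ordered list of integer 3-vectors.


Barcode: M ≅ I[1,2], I[1,3]^2. HN layers by μ_θ (3 steps, strictly decreasing):
  μ^(1)=11; μ^(2)=3; μ^(3)=-7/3

((0, 1, 0); (1, 0, 0); (2, 2, 2))


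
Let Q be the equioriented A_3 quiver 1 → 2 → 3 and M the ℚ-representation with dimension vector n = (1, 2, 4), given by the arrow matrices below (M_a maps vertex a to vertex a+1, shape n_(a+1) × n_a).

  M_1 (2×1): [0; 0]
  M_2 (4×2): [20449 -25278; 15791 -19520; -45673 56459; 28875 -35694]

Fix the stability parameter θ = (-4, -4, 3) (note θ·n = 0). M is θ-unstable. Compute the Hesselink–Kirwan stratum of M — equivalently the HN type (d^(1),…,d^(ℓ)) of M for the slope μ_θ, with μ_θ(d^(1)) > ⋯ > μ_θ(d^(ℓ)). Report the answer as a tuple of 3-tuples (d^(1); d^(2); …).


Barcode: M ≅ I[1,1], I[2,3]^2, I[3,3]^2. HN layers by μ_θ (2 steps, strictly decreasing):
  μ^(1)=3; μ^(2)=-4

((0, 0, 4); (1, 2, 0))


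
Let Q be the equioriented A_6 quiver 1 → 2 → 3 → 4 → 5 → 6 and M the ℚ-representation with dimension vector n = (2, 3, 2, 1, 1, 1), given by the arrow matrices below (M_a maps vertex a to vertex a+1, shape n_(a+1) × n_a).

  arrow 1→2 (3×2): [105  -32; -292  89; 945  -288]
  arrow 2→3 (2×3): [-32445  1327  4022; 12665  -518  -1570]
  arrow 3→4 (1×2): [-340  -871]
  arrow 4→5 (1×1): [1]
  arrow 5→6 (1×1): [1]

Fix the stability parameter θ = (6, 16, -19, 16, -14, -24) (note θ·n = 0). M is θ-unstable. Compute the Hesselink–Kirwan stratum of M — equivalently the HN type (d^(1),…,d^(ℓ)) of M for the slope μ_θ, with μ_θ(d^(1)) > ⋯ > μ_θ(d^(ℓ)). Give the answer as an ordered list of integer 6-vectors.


Interval decomposition of M: I[1,3], I[1,6], I[2,2].
HN type (ℓ=3): μ^(1)=16; μ^(2)=1; μ^(3)=-19/6

((0, 1, 0, 0, 0, 0); (1, 1, 1, 0, 0, 0); (1, 1, 1, 1, 1, 1))


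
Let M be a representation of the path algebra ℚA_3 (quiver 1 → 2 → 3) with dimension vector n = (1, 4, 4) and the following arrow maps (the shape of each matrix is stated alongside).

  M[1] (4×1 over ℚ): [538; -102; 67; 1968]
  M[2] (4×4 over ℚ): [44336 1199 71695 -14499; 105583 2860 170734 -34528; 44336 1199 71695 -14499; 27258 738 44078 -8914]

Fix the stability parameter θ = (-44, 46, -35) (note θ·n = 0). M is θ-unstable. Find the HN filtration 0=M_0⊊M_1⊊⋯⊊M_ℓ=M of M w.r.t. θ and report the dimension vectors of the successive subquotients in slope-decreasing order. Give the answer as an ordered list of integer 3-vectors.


Barcode: M ≅ I[1,3], I[2,2]^2, I[2,3], I[3,3]^2. HN layers by μ_θ (4 steps, strictly decreasing):
  μ^(1)=46; μ^(2)=11/2; μ^(3)=-35; μ^(4)=-44

((0, 2, 0); (0, 2, 2); (0, 0, 2); (1, 0, 0))


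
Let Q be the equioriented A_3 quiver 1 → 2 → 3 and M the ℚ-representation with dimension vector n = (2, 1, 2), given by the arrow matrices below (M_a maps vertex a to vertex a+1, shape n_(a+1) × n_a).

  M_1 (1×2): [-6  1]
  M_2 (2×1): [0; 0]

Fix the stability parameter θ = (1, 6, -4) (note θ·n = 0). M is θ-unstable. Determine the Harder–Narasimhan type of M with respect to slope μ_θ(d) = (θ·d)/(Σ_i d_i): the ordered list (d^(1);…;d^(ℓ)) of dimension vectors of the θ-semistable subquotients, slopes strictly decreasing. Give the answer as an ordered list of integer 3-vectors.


Via rank(M_{q-1}∘⋯∘M_p): M ≅ I[1,1], I[1,2], I[3,3]^2.
μ_θ-semistable layers: μ^(1)=6; μ^(2)=1; μ^(3)=-4

((0, 1, 0); (2, 0, 0); (0, 0, 2))


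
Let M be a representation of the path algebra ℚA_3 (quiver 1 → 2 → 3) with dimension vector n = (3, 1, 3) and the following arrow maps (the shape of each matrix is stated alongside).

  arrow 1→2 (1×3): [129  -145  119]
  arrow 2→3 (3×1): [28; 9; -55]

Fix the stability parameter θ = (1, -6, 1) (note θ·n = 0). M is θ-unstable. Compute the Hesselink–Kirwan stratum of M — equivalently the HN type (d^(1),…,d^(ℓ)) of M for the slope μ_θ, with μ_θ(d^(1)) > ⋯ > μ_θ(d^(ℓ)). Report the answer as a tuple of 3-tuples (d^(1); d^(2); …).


Via rank(M_{q-1}∘⋯∘M_p): M ≅ I[1,1]^2, I[1,3], I[3,3]^2.
μ_θ-semistable layers: μ^(1)=1; μ^(2)=-5/2

((2, 0, 3); (1, 1, 0))


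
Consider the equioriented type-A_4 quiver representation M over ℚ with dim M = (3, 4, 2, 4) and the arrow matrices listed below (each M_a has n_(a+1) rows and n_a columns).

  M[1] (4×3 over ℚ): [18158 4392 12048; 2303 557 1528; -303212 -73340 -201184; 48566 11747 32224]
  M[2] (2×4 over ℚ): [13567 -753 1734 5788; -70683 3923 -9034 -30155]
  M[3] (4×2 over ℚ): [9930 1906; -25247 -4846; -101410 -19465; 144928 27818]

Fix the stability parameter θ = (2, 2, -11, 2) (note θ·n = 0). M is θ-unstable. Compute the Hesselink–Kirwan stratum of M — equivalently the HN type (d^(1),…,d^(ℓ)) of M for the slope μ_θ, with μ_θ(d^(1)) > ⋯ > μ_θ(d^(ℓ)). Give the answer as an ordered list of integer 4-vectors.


Interval decomposition of M: I[1,1], I[1,4]^2, I[2,2]^2, I[4,4]^2.
HN type (ℓ=2): μ^(1)=2; μ^(2)=-7/3

((1, 2, 0, 4); (2, 2, 2, 0))


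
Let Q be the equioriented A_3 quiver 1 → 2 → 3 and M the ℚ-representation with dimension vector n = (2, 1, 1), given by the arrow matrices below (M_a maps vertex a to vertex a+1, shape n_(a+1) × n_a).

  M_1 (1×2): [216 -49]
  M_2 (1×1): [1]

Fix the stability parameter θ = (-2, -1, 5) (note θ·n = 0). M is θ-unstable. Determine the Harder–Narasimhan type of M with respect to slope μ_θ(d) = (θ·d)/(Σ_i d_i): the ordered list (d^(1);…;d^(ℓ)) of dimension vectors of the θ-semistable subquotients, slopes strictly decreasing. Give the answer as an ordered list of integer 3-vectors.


Barcode: M ≅ I[1,1], I[1,3]. HN layers by μ_θ (3 steps, strictly decreasing):
  μ^(1)=5; μ^(2)=-1; μ^(3)=-2

((0, 0, 1); (0, 1, 0); (2, 0, 0))


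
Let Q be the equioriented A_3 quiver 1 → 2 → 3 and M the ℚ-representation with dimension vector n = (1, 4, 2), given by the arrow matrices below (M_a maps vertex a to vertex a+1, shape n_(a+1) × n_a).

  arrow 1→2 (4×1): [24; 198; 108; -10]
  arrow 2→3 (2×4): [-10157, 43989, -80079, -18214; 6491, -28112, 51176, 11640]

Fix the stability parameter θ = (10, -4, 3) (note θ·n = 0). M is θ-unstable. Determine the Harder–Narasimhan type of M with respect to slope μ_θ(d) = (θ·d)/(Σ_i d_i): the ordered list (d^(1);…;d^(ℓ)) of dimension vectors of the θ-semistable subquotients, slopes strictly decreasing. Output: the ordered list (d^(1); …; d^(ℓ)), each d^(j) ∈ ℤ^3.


Barcode: M ≅ I[1,3], I[2,2]^2, I[2,3]. HN layers by μ_θ (2 steps, strictly decreasing):
  μ^(1)=3; μ^(2)=-4

((1, 1, 2); (0, 3, 0))


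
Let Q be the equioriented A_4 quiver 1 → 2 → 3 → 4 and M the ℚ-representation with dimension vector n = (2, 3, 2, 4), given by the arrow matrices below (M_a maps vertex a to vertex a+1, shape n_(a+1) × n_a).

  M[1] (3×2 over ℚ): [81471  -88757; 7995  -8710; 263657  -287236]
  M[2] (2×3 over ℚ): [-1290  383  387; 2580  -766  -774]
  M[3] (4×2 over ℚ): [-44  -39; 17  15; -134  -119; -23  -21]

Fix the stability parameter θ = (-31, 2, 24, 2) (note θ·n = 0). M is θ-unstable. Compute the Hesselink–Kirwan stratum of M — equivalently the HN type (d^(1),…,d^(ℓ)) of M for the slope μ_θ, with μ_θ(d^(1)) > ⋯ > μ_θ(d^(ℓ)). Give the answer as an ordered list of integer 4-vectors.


Interval decomposition of M: I[1,2], I[1,4], I[2,2], I[3,4], I[4,4]^2.
HN type (ℓ=3): μ^(1)=13; μ^(2)=2; μ^(3)=-31

((0, 0, 2, 2); (0, 3, 0, 2); (2, 0, 0, 0))


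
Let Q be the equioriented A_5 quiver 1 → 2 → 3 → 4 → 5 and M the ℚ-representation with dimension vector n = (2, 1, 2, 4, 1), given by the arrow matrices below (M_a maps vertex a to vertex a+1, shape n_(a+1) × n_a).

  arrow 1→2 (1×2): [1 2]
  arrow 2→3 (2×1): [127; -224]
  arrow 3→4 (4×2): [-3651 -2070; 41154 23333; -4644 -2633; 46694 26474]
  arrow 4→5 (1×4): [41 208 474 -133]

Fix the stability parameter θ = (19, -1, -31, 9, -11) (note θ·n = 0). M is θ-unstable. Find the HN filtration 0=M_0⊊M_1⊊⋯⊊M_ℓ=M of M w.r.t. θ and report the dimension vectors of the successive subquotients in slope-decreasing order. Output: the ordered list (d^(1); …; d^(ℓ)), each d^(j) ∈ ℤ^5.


Interval decomposition of M: I[1,1], I[1,5], I[3,4], I[4,4]^2.
HN type (ℓ=5): μ^(1)=19; μ^(2)=9; μ^(3)=-1; μ^(4)=-13/3; μ^(5)=-31

((1, 0, 0, 0, 0); (0, 0, 0, 3, 0); (0, 0, 0, 1, 1); (1, 1, 1, 0, 0); (0, 0, 1, 0, 0))


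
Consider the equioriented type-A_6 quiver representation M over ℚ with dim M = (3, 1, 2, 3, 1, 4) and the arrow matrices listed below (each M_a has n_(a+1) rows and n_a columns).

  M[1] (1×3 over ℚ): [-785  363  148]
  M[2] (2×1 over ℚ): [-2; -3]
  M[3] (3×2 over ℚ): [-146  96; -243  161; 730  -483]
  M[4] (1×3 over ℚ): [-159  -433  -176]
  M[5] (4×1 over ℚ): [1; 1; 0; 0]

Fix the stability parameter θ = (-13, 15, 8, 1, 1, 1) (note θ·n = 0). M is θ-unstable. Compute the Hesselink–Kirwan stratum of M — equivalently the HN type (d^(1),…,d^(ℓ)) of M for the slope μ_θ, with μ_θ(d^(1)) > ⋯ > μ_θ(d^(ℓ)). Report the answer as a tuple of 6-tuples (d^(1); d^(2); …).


Via rank(M_{q-1}∘⋯∘M_p): M ≅ I[1,1]^2, I[1,6], I[3,4], I[4,4], I[6,6]^3.
μ_θ-semistable layers: μ^(1)=26/5; μ^(2)=9/2; μ^(3)=1; μ^(4)=-13

((0, 1, 1, 1, 1, 1); (0, 0, 1, 1, 0, 0); (0, 0, 0, 1, 0, 3); (3, 0, 0, 0, 0, 0))


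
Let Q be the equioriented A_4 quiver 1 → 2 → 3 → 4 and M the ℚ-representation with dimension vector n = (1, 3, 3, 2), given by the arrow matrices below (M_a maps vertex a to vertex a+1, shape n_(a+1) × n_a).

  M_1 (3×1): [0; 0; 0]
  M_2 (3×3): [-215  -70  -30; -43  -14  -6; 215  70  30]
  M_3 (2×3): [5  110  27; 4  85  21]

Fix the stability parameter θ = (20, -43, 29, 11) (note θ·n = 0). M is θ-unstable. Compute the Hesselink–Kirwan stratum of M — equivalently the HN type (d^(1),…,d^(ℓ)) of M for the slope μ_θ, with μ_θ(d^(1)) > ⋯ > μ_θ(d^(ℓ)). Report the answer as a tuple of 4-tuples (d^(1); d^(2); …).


Barcode: M ≅ I[1,1], I[2,2]^2, I[2,3], I[3,4]^2. HN layers by μ_θ (3 steps, strictly decreasing):
  μ^(1)=29; μ^(2)=20; μ^(3)=-43

((0, 0, 1, 0); (1, 0, 2, 2); (0, 3, 0, 0))


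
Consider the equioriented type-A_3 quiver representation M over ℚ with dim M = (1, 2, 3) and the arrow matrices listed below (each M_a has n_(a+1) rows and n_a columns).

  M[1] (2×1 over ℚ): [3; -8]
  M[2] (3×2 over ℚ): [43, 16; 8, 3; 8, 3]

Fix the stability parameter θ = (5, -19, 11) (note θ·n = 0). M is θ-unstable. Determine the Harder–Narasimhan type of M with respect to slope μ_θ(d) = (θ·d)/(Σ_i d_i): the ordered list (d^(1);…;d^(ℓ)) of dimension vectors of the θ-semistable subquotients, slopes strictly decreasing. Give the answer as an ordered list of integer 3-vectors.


Via rank(M_{q-1}∘⋯∘M_p): M ≅ I[1,3], I[2,3], I[3,3].
μ_θ-semistable layers: μ^(1)=11; μ^(2)=-7; μ^(3)=-19

((0, 0, 3); (1, 1, 0); (0, 1, 0))


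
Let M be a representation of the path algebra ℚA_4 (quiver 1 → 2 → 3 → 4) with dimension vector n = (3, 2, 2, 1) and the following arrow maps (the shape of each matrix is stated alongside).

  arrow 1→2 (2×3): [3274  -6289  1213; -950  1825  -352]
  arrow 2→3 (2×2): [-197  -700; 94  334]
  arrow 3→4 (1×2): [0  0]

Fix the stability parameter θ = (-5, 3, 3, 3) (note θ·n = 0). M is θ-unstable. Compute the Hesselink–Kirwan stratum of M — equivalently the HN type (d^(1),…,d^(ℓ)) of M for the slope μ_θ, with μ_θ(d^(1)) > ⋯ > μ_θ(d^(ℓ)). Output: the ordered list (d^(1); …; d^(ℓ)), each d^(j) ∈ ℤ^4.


Barcode: M ≅ I[1,1], I[1,3]^2, I[4,4]. HN layers by μ_θ (2 steps, strictly decreasing):
  μ^(1)=3; μ^(2)=-5

((0, 2, 2, 1); (3, 0, 0, 0))


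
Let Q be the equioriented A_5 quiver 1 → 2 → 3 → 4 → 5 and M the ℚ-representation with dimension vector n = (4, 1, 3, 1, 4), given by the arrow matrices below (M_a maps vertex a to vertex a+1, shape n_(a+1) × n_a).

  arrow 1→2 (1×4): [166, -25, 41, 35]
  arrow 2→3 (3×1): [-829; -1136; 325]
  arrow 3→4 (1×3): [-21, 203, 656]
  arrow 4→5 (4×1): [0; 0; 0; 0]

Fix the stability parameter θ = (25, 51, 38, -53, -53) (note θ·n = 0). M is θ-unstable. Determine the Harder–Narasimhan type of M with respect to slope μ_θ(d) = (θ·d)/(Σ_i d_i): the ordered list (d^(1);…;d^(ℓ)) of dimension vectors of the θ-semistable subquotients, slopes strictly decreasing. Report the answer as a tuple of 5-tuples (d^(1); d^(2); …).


Interval decomposition of M: I[1,1]^3, I[1,4], I[3,3]^2, I[5,5]^4.
HN type (ℓ=4): μ^(1)=38; μ^(2)=25; μ^(3)=61/4; μ^(4)=-53

((0, 0, 2, 0, 0); (3, 0, 0, 0, 0); (1, 1, 1, 1, 0); (0, 0, 0, 0, 4))


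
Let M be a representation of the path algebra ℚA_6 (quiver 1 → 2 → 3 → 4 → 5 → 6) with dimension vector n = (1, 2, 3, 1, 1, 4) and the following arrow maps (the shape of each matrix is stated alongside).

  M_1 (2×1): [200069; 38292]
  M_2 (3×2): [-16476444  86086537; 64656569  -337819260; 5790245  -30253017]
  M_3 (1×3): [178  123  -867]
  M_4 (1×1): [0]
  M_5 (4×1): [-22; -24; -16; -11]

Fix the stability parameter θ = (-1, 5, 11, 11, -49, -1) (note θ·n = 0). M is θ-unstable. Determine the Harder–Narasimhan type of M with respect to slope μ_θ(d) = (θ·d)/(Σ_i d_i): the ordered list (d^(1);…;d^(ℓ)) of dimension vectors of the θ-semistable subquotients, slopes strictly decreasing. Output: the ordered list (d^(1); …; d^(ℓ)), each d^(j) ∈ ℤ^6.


Via rank(M_{q-1}∘⋯∘M_p): M ≅ I[1,3], I[2,4], I[3,3], I[5,6], I[6,6]^3.
μ_θ-semistable layers: μ^(1)=11; μ^(2)=5; μ^(3)=-1; μ^(4)=-49

((0, 0, 3, 1, 0, 0); (0, 2, 0, 0, 0, 0); (1, 0, 0, 0, 0, 4); (0, 0, 0, 0, 1, 0))


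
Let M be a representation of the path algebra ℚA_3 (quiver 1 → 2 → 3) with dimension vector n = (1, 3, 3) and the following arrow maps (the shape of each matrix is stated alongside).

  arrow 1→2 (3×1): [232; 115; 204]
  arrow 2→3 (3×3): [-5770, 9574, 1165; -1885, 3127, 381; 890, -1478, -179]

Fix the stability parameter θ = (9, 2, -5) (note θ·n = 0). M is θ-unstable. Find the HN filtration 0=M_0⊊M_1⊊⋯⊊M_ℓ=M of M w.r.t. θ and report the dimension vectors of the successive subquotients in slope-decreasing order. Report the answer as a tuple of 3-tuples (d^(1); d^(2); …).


Interval decomposition of M: I[1,3], I[2,2], I[2,3], I[3,3].
HN type (ℓ=3): μ^(1)=2; μ^(2)=-3/2; μ^(3)=-5

((1, 2, 1); (0, 1, 1); (0, 0, 1))


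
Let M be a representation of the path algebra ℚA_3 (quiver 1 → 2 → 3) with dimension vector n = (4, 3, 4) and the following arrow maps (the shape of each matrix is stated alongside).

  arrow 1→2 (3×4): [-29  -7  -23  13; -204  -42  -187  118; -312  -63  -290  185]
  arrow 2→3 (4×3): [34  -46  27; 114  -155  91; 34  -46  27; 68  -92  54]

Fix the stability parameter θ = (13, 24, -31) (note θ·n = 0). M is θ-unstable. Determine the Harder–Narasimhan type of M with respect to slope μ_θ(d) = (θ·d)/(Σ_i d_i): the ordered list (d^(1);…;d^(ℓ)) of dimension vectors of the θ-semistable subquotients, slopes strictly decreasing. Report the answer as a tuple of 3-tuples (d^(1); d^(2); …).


Barcode: M ≅ I[1,1], I[1,2], I[1,3]^2, I[3,3]^2. HN layers by μ_θ (4 steps, strictly decreasing):
  μ^(1)=24; μ^(2)=13; μ^(3)=2; μ^(4)=-31

((0, 1, 0); (2, 0, 0); (2, 2, 2); (0, 0, 2))


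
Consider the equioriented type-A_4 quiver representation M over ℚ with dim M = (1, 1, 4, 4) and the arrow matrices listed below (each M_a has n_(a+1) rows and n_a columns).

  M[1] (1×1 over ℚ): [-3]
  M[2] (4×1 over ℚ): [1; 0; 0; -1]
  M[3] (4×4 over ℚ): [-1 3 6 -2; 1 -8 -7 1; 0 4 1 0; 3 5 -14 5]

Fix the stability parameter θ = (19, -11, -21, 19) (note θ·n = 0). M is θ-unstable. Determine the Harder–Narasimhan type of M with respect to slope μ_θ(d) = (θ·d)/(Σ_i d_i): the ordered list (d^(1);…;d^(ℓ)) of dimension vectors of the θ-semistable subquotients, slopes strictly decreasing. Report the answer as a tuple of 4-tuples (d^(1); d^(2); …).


Barcode: M ≅ I[1,4], I[3,4]^3. HN layers by μ_θ (3 steps, strictly decreasing):
  μ^(1)=19; μ^(2)=-13/3; μ^(3)=-21

((0, 0, 0, 4); (1, 1, 1, 0); (0, 0, 3, 0))


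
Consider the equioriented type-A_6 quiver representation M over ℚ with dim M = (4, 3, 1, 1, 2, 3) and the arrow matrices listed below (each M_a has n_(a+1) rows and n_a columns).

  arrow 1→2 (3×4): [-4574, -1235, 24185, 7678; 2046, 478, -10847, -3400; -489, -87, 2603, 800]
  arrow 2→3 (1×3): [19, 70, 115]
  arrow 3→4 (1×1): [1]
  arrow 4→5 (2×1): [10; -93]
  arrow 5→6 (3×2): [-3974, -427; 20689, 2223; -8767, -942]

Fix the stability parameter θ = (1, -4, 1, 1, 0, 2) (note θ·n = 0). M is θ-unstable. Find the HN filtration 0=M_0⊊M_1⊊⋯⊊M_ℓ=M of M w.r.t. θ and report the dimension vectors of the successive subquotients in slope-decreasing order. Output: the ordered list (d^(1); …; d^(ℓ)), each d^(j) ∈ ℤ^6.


Barcode: M ≅ I[1,1], I[1,2]^2, I[1,6], I[5,6], I[6,6]. HN layers by μ_θ (5 steps, strictly decreasing):
  μ^(1)=2; μ^(2)=1; μ^(3)=2/3; μ^(4)=0; μ^(5)=-3/2

((0, 0, 0, 0, 0, 3); (1, 0, 0, 0, 0, 0); (0, 0, 1, 1, 1, 0); (0, 0, 0, 0, 1, 0); (3, 3, 0, 0, 0, 0))


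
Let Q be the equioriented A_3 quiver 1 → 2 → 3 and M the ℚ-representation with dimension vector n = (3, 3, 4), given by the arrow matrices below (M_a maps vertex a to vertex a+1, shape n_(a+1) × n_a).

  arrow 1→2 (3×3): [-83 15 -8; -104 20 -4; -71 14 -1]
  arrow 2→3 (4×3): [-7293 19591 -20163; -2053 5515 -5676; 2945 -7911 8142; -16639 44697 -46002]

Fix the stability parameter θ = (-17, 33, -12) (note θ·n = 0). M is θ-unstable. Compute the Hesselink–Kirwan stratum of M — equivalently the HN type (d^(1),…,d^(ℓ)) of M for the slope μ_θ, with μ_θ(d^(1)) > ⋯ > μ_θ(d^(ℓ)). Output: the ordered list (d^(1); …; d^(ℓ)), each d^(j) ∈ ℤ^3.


Via rank(M_{q-1}∘⋯∘M_p): M ≅ I[1,1], I[1,3]^2, I[2,2], I[3,3]^2.
μ_θ-semistable layers: μ^(1)=33; μ^(2)=21/2; μ^(3)=-12; μ^(4)=-17

((0, 1, 0); (0, 2, 2); (0, 0, 2); (3, 0, 0))


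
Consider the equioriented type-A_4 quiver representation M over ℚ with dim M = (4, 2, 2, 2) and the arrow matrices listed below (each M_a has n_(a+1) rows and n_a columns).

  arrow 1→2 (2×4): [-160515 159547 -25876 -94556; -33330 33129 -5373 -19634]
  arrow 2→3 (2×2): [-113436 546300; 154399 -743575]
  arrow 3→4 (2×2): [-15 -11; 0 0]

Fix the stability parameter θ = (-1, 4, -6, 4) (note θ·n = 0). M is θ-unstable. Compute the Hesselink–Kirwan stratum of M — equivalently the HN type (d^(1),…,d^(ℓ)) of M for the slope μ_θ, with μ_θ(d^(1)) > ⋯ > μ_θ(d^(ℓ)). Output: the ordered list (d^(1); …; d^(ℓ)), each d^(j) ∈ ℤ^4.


Interval decomposition of M: I[1,1]^2, I[1,2], I[1,4], I[3,3], I[4,4].
HN type (ℓ=3): μ^(1)=4; μ^(2)=-1; μ^(3)=-6

((0, 1, 0, 2); (4, 1, 1, 0); (0, 0, 1, 0))


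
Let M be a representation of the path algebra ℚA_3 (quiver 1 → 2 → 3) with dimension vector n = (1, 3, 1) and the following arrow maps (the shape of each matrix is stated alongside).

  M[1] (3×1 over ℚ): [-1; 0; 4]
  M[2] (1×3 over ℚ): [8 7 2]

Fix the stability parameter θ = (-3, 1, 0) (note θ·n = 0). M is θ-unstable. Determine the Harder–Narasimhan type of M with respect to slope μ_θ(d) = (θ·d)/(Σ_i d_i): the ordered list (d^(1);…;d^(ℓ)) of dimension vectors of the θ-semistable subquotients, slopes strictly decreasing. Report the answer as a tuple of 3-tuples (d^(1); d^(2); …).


Barcode: M ≅ I[1,2], I[2,2], I[2,3]. HN layers by μ_θ (3 steps, strictly decreasing):
  μ^(1)=1; μ^(2)=1/2; μ^(3)=-3

((0, 2, 0); (0, 1, 1); (1, 0, 0))


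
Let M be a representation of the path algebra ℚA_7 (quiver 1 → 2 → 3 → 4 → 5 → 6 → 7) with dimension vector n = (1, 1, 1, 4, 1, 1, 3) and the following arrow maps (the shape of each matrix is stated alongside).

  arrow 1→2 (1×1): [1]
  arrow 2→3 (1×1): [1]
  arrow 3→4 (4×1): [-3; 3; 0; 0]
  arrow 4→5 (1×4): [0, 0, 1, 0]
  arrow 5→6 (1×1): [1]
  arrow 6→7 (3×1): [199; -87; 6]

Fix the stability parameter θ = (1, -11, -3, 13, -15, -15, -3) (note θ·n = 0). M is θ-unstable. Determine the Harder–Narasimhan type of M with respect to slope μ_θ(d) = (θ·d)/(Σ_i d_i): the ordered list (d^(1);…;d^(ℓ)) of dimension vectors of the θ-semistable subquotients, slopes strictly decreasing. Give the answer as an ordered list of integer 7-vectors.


Via rank(M_{q-1}∘⋯∘M_p): M ≅ I[1,4], I[4,4]^2, I[4,7], I[7,7]^2.
μ_θ-semistable layers: μ^(1)=13; μ^(2)=-3; μ^(3)=-5; μ^(4)=-17/3

((0, 0, 0, 3, 0, 0, 0); (0, 0, 1, 0, 0, 0, 3); (1, 1, 0, 0, 0, 0, 0); (0, 0, 0, 1, 1, 1, 0))


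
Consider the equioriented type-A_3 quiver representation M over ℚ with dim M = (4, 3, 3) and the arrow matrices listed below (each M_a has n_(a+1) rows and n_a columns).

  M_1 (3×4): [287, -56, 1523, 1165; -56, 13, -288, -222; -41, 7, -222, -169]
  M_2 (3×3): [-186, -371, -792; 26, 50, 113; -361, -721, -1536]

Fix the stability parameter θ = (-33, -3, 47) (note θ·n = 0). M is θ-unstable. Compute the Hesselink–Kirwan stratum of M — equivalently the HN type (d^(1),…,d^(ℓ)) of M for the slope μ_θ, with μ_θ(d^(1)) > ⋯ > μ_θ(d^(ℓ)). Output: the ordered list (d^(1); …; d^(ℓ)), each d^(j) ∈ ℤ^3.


Barcode: M ≅ I[1,1], I[1,3]^3. HN layers by μ_θ (3 steps, strictly decreasing):
  μ^(1)=47; μ^(2)=-3; μ^(3)=-33

((0, 0, 3); (0, 3, 0); (4, 0, 0))
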